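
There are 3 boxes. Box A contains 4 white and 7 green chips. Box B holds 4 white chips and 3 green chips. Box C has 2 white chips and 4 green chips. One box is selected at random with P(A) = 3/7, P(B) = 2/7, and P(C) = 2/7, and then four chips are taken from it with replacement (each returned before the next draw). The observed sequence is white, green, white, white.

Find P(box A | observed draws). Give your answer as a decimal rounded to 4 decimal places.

The likelihood of the observed sequence under each hypothesis: P(data | box A) = (4/11)(7/11)(4/11)(4/11) = 0.030599; P(data | box B) = (4/7)(3/7)(4/7)(4/7) = 0.079967; P(data | box C) = (2/6)(4/6)(2/6)(2/6) = 0.024691.
Multiplying each by its prior: 3/7 · 0.030599 = 0.013114, 2/7 · 0.079967 = 0.022848, 2/7 · 0.024691 = 0.0070547; with total 0.043016.
Therefore the posterior P(box A | data) = (0.013114) / (0.043016) = 0.30486.

0.3049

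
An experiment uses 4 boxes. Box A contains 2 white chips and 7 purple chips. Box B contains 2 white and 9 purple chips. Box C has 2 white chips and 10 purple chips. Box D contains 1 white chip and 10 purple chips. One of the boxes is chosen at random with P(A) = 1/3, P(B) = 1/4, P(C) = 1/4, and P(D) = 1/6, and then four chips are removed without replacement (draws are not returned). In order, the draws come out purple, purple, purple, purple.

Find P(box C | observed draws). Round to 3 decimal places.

0.265

Under each hypothesis, the probability of the observed sequence is: P(data | box A) = (7/9)(6/8)(5/7)(4/6) = 0.27778; P(data | box B) = (9/11)(8/10)(7/9)(6/8) = 0.38182; P(data | box C) = (10/12)(9/11)(8/10)(7/9) = 0.42424; P(data | box D) = (10/11)(9/10)(8/9)(7/8) = 0.63636.
The prior-weighted likelihoods are 1/3 · 0.27778 = 0.092593, 1/4 · 0.38182 = 0.095455, 1/4 · 0.42424 = 0.10606, 1/6 · 0.63636 = 0.10606; summing to 0.40017.
By Bayes' rule, P(box C | data) = (0.10606) / (0.40017) = 0.26504.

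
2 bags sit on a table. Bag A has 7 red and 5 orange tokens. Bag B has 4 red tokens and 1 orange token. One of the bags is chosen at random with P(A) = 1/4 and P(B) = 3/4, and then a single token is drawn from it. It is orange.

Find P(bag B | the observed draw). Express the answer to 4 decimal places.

The likelihood of this draw under each hypothesis: P(data | bag A) = (5/12) = 5/12; P(data | bag B) = (1/5) = 1/5.
Multiplying each by its prior: 1/4 · 5/12 = 5/48, 3/4 · 1/5 = 3/20; with total 61/240.
Therefore the posterior P(bag B | data) = (3/20) / (61/240) = 36/61.

0.5902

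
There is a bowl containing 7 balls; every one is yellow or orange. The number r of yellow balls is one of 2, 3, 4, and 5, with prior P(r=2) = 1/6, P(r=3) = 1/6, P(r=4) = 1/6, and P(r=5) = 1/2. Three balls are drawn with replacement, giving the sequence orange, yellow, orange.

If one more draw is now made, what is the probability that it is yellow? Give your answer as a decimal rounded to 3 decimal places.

Compute the likelihood of the observed sequence for each case: P(data | r = 2) = (5/7)(2/7)(5/7) = 0.14577; P(data | r = 3) = (4/7)(3/7)(4/7) = 0.13994; P(data | r = 4) = (3/7)(4/7)(3/7) = 0.10496; P(data | r = 5) = (2/7)(5/7)(2/7) = 0.058309.
The prior-weighted likelihoods are 1/6 · 0.14577 = 0.024295, 1/6 · 0.13994 = 0.023324, 1/6 · 0.10496 = 0.017493, 1/2 · 0.058309 = 0.029155; summing to 0.094266.
Dividing through by the total gives posterior P(r = 2 | data) = 0.25773, P(r = 3 | data) = 0.24742, P(r = 4 | data) = 0.18557, P(r = 5 | data) = 0.30928.
The predictive probability is P(yellow next | data) = (2/7)(0.25773) + (3/7)(0.24742) + (4/7)(0.18557) + (5/7)(0.30928) = 0.50663.

0.507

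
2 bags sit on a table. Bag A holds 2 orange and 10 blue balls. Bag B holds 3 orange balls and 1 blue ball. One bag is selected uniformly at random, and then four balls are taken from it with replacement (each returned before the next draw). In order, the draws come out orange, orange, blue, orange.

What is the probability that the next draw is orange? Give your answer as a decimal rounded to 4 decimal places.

The likelihood of the observed sequence under each hypothesis: P(data | bag A) = (2/12)(2/12)(10/12)(2/12) = 0.003858; P(data | bag B) = (3/4)(3/4)(1/4)(3/4) = 0.10547.
Weighting by the prior gives 1/2 · 0.003858 = 0.001929, 1/2 · 0.10547 = 0.052734; summing to 0.054663.
Dividing through by the total gives posterior P(bag A | data) = 0.035289, P(bag B | data) = 0.96471.
Averaging over the posterior, P(orange next | data) = (1/6)(0.035289) + (3/4)(0.96471) = 0.72941.

0.7294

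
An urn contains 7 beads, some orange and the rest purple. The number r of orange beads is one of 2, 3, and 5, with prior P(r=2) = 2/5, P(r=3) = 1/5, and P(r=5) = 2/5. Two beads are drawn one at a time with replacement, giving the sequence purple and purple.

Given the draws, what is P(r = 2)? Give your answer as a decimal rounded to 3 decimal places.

0.676

The likelihood of the observed sequence under each hypothesis: P(data | r = 2) = (5/7)(5/7) = 25/49; P(data | r = 3) = (4/7)(4/7) = 16/49; P(data | r = 5) = (2/7)(2/7) = 4/49.
Multiplying each by its prior: 2/5 · 25/49 = 10/49, 1/5 · 16/49 = 16/245, 2/5 · 4/49 = 8/245; summing to 74/245.
By Bayes' rule, P(r = 2 | data) = (10/49) / (74/245) = 25/37.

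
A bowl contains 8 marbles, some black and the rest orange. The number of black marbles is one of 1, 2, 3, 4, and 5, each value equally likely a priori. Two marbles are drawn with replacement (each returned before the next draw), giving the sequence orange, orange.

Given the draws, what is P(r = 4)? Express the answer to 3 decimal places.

Under each hypothesis, the probability of the observed sequence is: P(data | r = 1) = (7/8)(7/8) = 49/64; P(data | r = 2) = (6/8)(6/8) = 9/16; P(data | r = 3) = (5/8)(5/8) = 25/64; P(data | r = 4) = (4/8)(4/8) = 1/4; P(data | r = 5) = (3/8)(3/8) = 9/64.
Weighting by the prior gives 1/5 · 49/64 = 49/320, 1/5 · 9/16 = 9/80, 1/5 · 25/64 = 5/64, 1/5 · 1/4 = 1/20, 1/5 · 9/64 = 9/320; these sum to 27/64.
Hence P(r = 4 | data) = (1/20) / (27/64) = 16/135.

0.119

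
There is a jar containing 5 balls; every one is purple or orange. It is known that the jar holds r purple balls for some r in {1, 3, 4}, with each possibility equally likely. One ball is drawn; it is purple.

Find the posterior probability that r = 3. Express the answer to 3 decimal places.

Compute the likelihood of this draw for each case: P(data | r = 1) = (1/5) = 1/5; P(data | r = 3) = (3/5) = 3/5; P(data | r = 4) = (4/5) = 4/5.
The prior-weighted likelihoods are 1/3 · 1/5 = 1/15, 1/3 · 3/5 = 1/5, 1/3 · 4/5 = 4/15; with total 8/15.
So P(r = 3 | data) = (1/5) / (8/15) = 3/8.

0.375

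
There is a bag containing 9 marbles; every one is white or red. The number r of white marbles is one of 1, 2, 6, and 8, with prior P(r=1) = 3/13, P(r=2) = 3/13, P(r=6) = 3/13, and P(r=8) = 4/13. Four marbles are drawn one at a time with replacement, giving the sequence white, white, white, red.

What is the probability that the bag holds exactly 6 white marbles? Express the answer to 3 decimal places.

Compute the likelihood of the observed sequence for each case: P(data | r = 1) = (1/9)(1/9)(1/9)(8/9) = 0.0012193; P(data | r = 2) = (2/9)(2/9)(2/9)(7/9) = 0.0085353; P(data | r = 6) = (6/9)(6/9)(6/9)(3/9) = 0.098765; P(data | r = 8) = (8/9)(8/9)(8/9)(1/9) = 0.078037.
Weighting by the prior gives 3/13 · 0.0012193 = 0.00028138, 3/13 · 0.0085353 = 0.0019697, 3/13 · 0.098765 = 0.022792, 4/13 · 0.078037 = 0.024011; summing to 0.049054.
Hence P(r = 6 | data) = (0.022792) / (0.049054) = 0.46463.

0.465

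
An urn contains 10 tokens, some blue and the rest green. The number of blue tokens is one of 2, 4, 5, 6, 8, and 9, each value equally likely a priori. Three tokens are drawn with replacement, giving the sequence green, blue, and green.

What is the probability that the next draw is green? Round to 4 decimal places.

For each hypothesis, P(data | H) works out to: P(data | r = 2) = (8/10)(2/10)(8/10) = 0.128; P(data | r = 4) = (6/10)(4/10)(6/10) = 0.144; P(data | r = 5) = (5/10)(5/10)(5/10) = 0.125; P(data | r = 6) = (4/10)(6/10)(4/10) = 0.096; P(data | r = 8) = (2/10)(8/10)(2/10) = 0.032; P(data | r = 9) = (1/10)(9/10)(1/10) = 0.009.
Multiplying each by its prior: 1/6 · 0.128 = 0.021333, 1/6 · 0.144 = 0.024, 1/6 · 0.125 = 0.020833, 1/6 · 0.096 = 0.016, 1/6 · 0.032 = 0.0053333, 1/6 · 0.009 = 0.0015; these sum to 0.089.
Dividing through by the total gives posterior P(r = 2 | data) = 0.2397, P(r = 4 | data) = 0.26966, P(r = 5 | data) = 0.23408, P(r = 6 | data) = 0.17978, P(r = 8 | data) = 0.059925, P(r = 9 | data) = 0.016854.
The predictive probability is P(green next | data) = (4/5)(0.2397) + (3/5)(0.26966) + (1/2)(0.23408) + (2/5)(0.17978) + (1/5)(0.059925) + (1/10)(0.016854) = 0.55618.

0.5562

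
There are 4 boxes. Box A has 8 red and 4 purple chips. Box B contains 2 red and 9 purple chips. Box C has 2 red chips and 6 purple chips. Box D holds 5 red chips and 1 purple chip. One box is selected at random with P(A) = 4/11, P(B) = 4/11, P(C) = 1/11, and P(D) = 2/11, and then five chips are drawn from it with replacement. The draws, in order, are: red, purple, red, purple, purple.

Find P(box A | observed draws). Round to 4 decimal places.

Under each hypothesis, the probability of the observed sequence is: P(data | box A) = (8/12)(4/12)(8/12)(4/12)(4/12) = 0.016461; P(data | box B) = (2/11)(9/11)(2/11)(9/11)(9/11) = 0.018106; P(data | box C) = (2/8)(6/8)(2/8)(6/8)(6/8) = 0.026367; P(data | box D) = (5/6)(1/6)(5/6)(1/6)(1/6) = 0.003215.
The prior-weighted likelihoods are 4/11 · 0.016461 = 0.0059858, 4/11 · 0.018106 = 0.006584, 1/11 · 0.026367 = 0.002397, 2/11 · 0.003215 = 0.00058455; these sum to 0.015551.
So P(box A | data) = (0.0059858) / (0.015551) = 0.3849.

0.3849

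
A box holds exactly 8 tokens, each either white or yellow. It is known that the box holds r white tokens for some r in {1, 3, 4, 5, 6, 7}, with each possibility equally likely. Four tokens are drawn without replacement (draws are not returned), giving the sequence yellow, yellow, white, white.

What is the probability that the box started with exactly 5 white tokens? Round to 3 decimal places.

0.270

The likelihood of the observed sequence under each hypothesis: P(data | r = 1) = (7/8)(6/7)(1/6)(0/5) = 0; P(data | r = 3) = (5/8)(4/7)(3/6)(2/5) = 1/14; P(data | r = 4) = (4/8)(3/7)(4/6)(3/5) = 3/35; P(data | r = 5) = (3/8)(2/7)(5/6)(4/5) = 1/14; P(data | r = 6) = (2/8)(1/7)(6/6)(5/5) = 1/28; P(data | r = 7) = (1/8)(0/7) = 0.
Multiplying each by its prior: 1/6 · 0 = 0, 1/6 · 1/14 = 1/84, 1/6 · 3/35 = 1/70, 1/6 · 1/14 = 1/84, 1/6 · 1/28 = 1/168, 1/6 · 0 = 0; with total 37/840.
Therefore the posterior P(r = 5 | data) = (1/84) / (37/840) = 10/37.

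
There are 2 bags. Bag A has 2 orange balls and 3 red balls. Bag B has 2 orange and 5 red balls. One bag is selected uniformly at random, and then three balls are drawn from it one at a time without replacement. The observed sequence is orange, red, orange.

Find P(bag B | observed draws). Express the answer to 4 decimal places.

0.3226

Compute the likelihood of the observed sequence for each case: P(data | bag A) = (2/5)(3/4)(1/3) = 1/10; P(data | bag B) = (2/7)(5/6)(1/5) = 1/21.
The prior-weighted likelihoods are 1/2 · 1/10 = 1/20, 1/2 · 1/21 = 1/42; these sum to 31/420.
So P(bag B | data) = (1/42) / (31/420) = 10/31.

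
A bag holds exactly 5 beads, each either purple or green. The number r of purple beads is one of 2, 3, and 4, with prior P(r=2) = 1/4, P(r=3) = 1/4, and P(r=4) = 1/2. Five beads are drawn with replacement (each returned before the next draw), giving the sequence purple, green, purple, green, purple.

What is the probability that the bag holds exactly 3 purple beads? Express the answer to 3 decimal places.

Compute the likelihood of the observed sequence for each case: P(data | r = 2) = (2/5)(3/5)(2/5)(3/5)(2/5) = 0.02304; P(data | r = 3) = (3/5)(2/5)(3/5)(2/5)(3/5) = 0.03456; P(data | r = 4) = (4/5)(1/5)(4/5)(1/5)(4/5) = 0.02048.
The prior-weighted likelihoods are 1/4 · 0.02304 = 0.00576, 1/4 · 0.03456 = 0.00864, 1/2 · 0.02048 = 0.01024; summing to 0.02464.
Hence P(r = 3 | data) = (0.00864) / (0.02464) = 0.35065.

0.351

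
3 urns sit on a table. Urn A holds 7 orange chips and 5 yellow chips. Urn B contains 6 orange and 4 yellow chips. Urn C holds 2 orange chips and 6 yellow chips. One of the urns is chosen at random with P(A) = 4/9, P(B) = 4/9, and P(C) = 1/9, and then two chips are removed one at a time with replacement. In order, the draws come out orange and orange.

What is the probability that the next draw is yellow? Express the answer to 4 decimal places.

0.4156

Under each hypothesis, the probability of the observed sequence is: P(data | urn A) = (7/12)(7/12) = 0.34028; P(data | urn B) = (6/10)(6/10) = 0.36; P(data | urn C) = (2/8)(2/8) = 0.0625.
Weighting by the prior gives 4/9 · 0.34028 = 0.15123, 4/9 · 0.36 = 0.16, 1/9 · 0.0625 = 0.0069444; with total 0.31818.
Dividing through by the total gives posterior P(urn A | data) = 0.47531, P(urn B | data) = 0.50286, P(urn C | data) = 0.021826.
So P(yellow next | data) = Σ P(yellow next | H) P(H | data) = (5/12)(0.47531) + (2/5)(0.50286) + (3/4)(0.021826) = 0.41556.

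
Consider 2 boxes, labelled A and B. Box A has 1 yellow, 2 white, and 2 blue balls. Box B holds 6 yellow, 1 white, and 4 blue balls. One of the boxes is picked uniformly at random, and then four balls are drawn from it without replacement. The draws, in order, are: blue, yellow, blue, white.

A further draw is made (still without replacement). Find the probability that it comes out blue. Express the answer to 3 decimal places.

For each hypothesis, P(data | H) works out to: P(data | box A) = (2/5)(1/4)(1/3)(2/2) = 1/30; P(data | box B) = (4/11)(6/10)(3/9)(1/8) = 1/110.
Weighting by the prior gives 1/2 · 1/30 = 1/60, 1/2 · 1/110 = 1/220; these sum to 7/330.
The posterior is then P(box A | data) = 11/14, P(box B | data) = 3/14.
Averaging over the posterior, P(blue next | data) = (0)(11/14) + (2/7)(3/14) = 3/49.

0.061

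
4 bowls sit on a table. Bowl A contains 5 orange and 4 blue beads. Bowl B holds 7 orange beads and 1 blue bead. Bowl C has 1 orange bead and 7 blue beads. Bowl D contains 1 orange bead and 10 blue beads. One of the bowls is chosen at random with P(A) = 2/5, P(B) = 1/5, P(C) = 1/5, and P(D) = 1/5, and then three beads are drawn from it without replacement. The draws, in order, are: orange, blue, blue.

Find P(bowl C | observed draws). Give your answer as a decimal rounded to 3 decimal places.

Compute the likelihood of the observed sequence for each case: P(data | bowl A) = (5/9)(4/8)(3/7) = 0.11905; P(data | bowl B) = (7/8)(1/7)(0/6) = 0; P(data | bowl C) = (1/8)(7/7)(6/6) = 0.125; P(data | bowl D) = (1/11)(10/10)(9/9) = 0.090909.
Weighting by the prior gives 2/5 · 0.11905 = 0.047619, 1/5 · 0 = 0, 1/5 · 0.125 = 0.025, 1/5 · 0.090909 = 0.018182; these sum to 0.090801.
Therefore the posterior P(bowl C | data) = (0.025) / (0.090801) = 0.27533.

0.275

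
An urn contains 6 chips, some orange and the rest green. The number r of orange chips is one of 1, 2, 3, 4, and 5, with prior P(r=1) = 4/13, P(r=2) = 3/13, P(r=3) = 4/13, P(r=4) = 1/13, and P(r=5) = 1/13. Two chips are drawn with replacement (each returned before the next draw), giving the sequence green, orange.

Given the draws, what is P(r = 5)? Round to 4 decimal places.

0.0538

Compute the likelihood of the observed sequence for each case: P(data | r = 1) = (5/6)(1/6) = 5/36; P(data | r = 2) = (4/6)(2/6) = 2/9; P(data | r = 3) = (3/6)(3/6) = 1/4; P(data | r = 4) = (2/6)(4/6) = 2/9; P(data | r = 5) = (1/6)(5/6) = 5/36.
Weighting by the prior gives 4/13 · 5/36 = 5/117, 3/13 · 2/9 = 2/39, 4/13 · 1/4 = 1/13, 1/13 · 2/9 = 2/117, 1/13 · 5/36 = 5/468; these sum to 31/156.
Hence P(r = 5 | data) = (5/468) / (31/156) = 5/93.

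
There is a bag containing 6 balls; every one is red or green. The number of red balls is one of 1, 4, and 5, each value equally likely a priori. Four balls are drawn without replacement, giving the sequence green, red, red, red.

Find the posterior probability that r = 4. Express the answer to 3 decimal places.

The likelihood of the observed sequence under each hypothesis: P(data | r = 1) = (5/6)(1/5)(0/4) = 0; P(data | r = 4) = (2/6)(4/5)(3/4)(2/3) = 2/15; P(data | r = 5) = (1/6)(5/5)(4/4)(3/3) = 1/6.
Weighting by the prior gives 1/3 · 0 = 0, 1/3 · 2/15 = 2/45, 1/3 · 1/6 = 1/18; with total 1/10.
By Bayes' rule, P(r = 4 | data) = (2/45) / (1/10) = 4/9.

0.444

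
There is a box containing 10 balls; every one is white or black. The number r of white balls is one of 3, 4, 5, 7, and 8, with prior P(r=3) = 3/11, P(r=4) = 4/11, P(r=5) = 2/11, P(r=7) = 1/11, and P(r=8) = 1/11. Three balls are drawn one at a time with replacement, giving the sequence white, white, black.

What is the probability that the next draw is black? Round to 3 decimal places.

Compute the likelihood of the observed sequence for each case: P(data | r = 3) = (3/10)(3/10)(7/10) = 0.063; P(data | r = 4) = (4/10)(4/10)(6/10) = 0.096; P(data | r = 5) = (5/10)(5/10)(5/10) = 0.125; P(data | r = 7) = (7/10)(7/10)(3/10) = 0.147; P(data | r = 8) = (8/10)(8/10)(2/10) = 0.128.
The prior-weighted likelihoods are 3/11 · 0.063 = 0.017182, 4/11 · 0.096 = 0.034909, 2/11 · 0.125 = 0.022727, 1/11 · 0.147 = 0.013364, 1/11 · 0.128 = 0.011636; with total 0.099818.
Normalising, the posterior is P(r = 3 | data) = 0.17213, P(r = 4 | data) = 0.34973, P(r = 5 | data) = 0.22769, P(r = 7 | data) = 0.13388, P(r = 8 | data) = 0.11658.
So P(black next | data) = Σ P(black next | H) P(H | data) = (7/10)(0.17213) + (3/5)(0.34973) + (1/2)(0.22769) + (3/10)(0.13388) + (1/5)(0.11658) = 0.50765.

0.508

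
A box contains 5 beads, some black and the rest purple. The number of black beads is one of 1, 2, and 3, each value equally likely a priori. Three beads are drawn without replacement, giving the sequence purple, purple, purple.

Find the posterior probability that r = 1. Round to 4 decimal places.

Compute the likelihood of the observed sequence for each case: P(data | r = 1) = (4/5)(3/4)(2/3) = 2/5; P(data | r = 2) = (3/5)(2/4)(1/3) = 1/10; P(data | r = 3) = (2/5)(1/4)(0/3) = 0.
Weighting by the prior gives 1/3 · 2/5 = 2/15, 1/3 · 1/10 = 1/30, 1/3 · 0 = 0; these sum to 1/6.
Hence P(r = 1 | data) = (2/15) / (1/6) = 4/5.

0.8000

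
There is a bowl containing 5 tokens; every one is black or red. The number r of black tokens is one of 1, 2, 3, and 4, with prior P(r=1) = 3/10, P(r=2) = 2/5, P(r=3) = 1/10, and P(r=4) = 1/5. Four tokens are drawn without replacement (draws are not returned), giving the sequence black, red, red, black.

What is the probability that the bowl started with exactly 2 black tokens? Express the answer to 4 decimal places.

0.8000

Compute the likelihood of the observed sequence for each case: P(data | r = 1) = (1/5)(4/4)(3/3)(0/2) = 0; P(data | r = 2) = (2/5)(3/4)(2/3)(1/2) = 1/10; P(data | r = 3) = (3/5)(2/4)(1/3)(2/2) = 1/10; P(data | r = 4) = (4/5)(1/4)(0/3) = 0.
Weighting by the prior gives 3/10 · 0 = 0, 2/5 · 1/10 = 1/25, 1/10 · 1/10 = 1/100, 1/5 · 0 = 0; these sum to 1/20.
By Bayes' rule, P(r = 2 | data) = (1/25) / (1/20) = 4/5.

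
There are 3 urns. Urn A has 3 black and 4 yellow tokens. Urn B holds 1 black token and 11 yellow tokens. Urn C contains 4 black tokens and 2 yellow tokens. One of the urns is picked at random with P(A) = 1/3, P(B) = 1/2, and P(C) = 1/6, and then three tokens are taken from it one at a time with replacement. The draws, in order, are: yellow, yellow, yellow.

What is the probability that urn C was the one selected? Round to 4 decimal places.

Compute the likelihood of the observed sequence for each case: P(data | urn A) = (4/7)(4/7)(4/7) = 0.18659; P(data | urn B) = (11/12)(11/12)(11/12) = 0.77025; P(data | urn C) = (2/6)(2/6)(2/6) = 0.037037.
Weighting by the prior gives 1/3 · 0.18659 = 0.062196, 1/2 · 0.77025 = 0.38513, 1/6 · 0.037037 = 0.0061728; summing to 0.4535.
So P(urn C | data) = (0.0061728) / (0.4535) = 0.013612.

0.0136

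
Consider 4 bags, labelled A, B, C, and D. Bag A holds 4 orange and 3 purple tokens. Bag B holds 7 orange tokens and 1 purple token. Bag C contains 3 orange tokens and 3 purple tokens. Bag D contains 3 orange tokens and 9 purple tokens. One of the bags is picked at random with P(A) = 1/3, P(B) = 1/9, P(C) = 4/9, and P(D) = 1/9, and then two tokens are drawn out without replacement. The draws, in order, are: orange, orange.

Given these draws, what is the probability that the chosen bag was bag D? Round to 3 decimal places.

For each hypothesis, P(data | H) works out to: P(data | bag A) = (4/7)(3/6) = 0.28571; P(data | bag B) = (7/8)(6/7) = 0.75; P(data | bag C) = (3/6)(2/5) = 0.2; P(data | bag D) = (3/12)(2/11) = 0.045455.
Multiplying each by its prior: 1/3 · 0.28571 = 0.095238, 1/9 · 0.75 = 0.083333, 4/9 · 0.2 = 0.088889, 1/9 · 0.045455 = 0.0050505; summing to 0.27251.
So P(bag D | data) = (0.0050505) / (0.27251) = 0.018533.

0.019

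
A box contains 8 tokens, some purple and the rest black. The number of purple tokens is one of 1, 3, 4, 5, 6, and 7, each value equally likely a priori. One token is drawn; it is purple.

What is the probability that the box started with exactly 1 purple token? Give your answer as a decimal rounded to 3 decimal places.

Compute the likelihood of this draw for each case: P(data | r = 1) = (1/8) = 1/8; P(data | r = 3) = (3/8) = 3/8; P(data | r = 4) = (4/8) = 1/2; P(data | r = 5) = (5/8) = 5/8; P(data | r = 6) = (6/8) = 3/4; P(data | r = 7) = (7/8) = 7/8.
Multiplying each by its prior: 1/6 · 1/8 = 1/48, 1/6 · 3/8 = 1/16, 1/6 · 1/2 = 1/12, 1/6 · 5/8 = 5/48, 1/6 · 3/4 = 1/8, 1/6 · 7/8 = 7/48; summing to 13/24.
Hence P(r = 1 | data) = (1/48) / (13/24) = 1/26.

0.038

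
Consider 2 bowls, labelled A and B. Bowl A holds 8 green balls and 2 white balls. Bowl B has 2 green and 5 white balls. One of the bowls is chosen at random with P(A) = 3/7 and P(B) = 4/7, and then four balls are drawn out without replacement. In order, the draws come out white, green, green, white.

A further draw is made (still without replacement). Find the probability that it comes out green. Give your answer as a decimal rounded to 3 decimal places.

0.259

Under each hypothesis, the probability of the observed sequence is: P(data | bowl A) = (2/10)(8/9)(7/8)(1/7) = 1/45; P(data | bowl B) = (5/7)(2/6)(1/5)(4/4) = 1/21.
Weighting by the prior gives 3/7 · 1/45 = 1/105, 4/7 · 1/21 = 4/147; these sum to 9/245.
The posterior is then P(bowl A | data) = 7/27, P(bowl B | data) = 20/27.
Averaging over the posterior, P(green next | data) = (1)(7/27) + (0)(20/27) = 7/27.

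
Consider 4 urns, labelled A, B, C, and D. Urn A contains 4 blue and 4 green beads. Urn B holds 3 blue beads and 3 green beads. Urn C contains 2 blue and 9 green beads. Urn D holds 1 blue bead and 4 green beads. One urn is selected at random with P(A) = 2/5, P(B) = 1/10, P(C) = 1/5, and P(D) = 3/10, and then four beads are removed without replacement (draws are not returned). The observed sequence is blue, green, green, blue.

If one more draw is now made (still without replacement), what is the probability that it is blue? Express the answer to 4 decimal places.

0.4621

Under each hypothesis, the probability of the observed sequence is: P(data | urn A) = (4/8)(4/7)(3/6)(3/5) = 0.085714; P(data | urn B) = (3/6)(3/5)(2/4)(2/3) = 0.1; P(data | urn C) = (2/11)(9/10)(8/9)(1/8) = 0.018182; P(data | urn D) = (1/5)(4/4)(3/3)(0/2) = 0.
Weighting by the prior gives 2/5 · 0.085714 = 0.034286, 1/10 · 0.1 = 0.01, 1/5 · 0.018182 = 0.0036364, 3/10 · 0 = 0; these sum to 0.047922.
Dividing through by the total gives posterior P(urn A | data) = 0.71545, P(urn B | data) = 0.20867, P(urn C | data) = 0.075881, P(urn D | data) = 0.
The predictive probability is P(blue next | data) = (1/2)(0.71545) + (1/2)(0.20867) + (0)(0.075881) = 0.46206.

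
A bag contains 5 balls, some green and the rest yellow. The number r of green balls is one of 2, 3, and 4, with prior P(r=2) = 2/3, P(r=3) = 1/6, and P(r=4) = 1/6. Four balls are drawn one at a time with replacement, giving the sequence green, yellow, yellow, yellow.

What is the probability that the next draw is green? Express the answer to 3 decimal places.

0.426

For each hypothesis, P(data | H) works out to: P(data | r = 2) = (2/5)(3/5)(3/5)(3/5) = 0.0864; P(data | r = 3) = (3/5)(2/5)(2/5)(2/5) = 0.0384; P(data | r = 4) = (4/5)(1/5)(1/5)(1/5) = 0.0064.
The prior-weighted likelihoods are 2/3 · 0.0864 = 0.0576, 1/6 · 0.0384 = 0.0064, 1/6 · 0.0064 = 0.0010667; with total 0.065067.
Normalising, the posterior is P(r = 2 | data) = 0.88525, P(r = 3 | data) = 0.098361, P(r = 4 | data) = 0.016393.
So P(green next | data) = Σ P(green next | H) P(H | data) = (2/5)(0.88525) + (3/5)(0.098361) + (4/5)(0.016393) = 0.42623.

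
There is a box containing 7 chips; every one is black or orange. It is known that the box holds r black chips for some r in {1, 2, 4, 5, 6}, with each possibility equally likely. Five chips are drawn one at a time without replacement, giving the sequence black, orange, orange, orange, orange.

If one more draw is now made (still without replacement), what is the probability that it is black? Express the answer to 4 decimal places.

Under each hypothesis, the probability of the observed sequence is: P(data | r = 1) = (1/7)(6/6)(5/5)(4/4)(3/3) = 1/7; P(data | r = 2) = (2/7)(5/6)(4/5)(3/4)(2/3) = 2/21; P(data | r = 4) = (4/7)(3/6)(2/5)(1/4)(0/3) = 0; P(data | r = 5) = (5/7)(2/6)(1/5)(0/4) = 0; P(data | r = 6) = (6/7)(1/6)(0/5) = 0.
Weighting by the prior gives 1/5 · 1/7 = 1/35, 1/5 · 2/21 = 2/105, 1/5 · 0 = 0, 1/5 · 0 = 0, 1/5 · 0 = 0; with total 1/21.
The posterior is then P(r = 1 | data) = 3/5, P(r = 2 | data) = 2/5, P(r = 4 | data) = 0, P(r = 5 | data) = 0, P(r = 6 | data) = 0.
Averaging over the posterior, P(black next | data) = (0)(3/5) + (1/2)(2/5) = 1/5.

0.2000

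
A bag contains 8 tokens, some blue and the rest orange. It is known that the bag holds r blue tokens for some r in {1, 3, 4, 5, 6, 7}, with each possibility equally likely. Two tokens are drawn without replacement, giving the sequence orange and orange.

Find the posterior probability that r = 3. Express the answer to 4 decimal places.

0.2439

Compute the likelihood of the observed sequence for each case: P(data | r = 1) = (7/8)(6/7) = 3/4; P(data | r = 3) = (5/8)(4/7) = 5/14; P(data | r = 4) = (4/8)(3/7) = 3/14; P(data | r = 5) = (3/8)(2/7) = 3/28; P(data | r = 6) = (2/8)(1/7) = 1/28; P(data | r = 7) = (1/8)(0/7) = 0.
The prior-weighted likelihoods are 1/6 · 3/4 = 1/8, 1/6 · 5/14 = 5/84, 1/6 · 3/14 = 1/28, 1/6 · 3/28 = 1/56, 1/6 · 1/28 = 1/168, 1/6 · 0 = 0; these sum to 41/168.
So P(r = 3 | data) = (5/84) / (41/168) = 10/41.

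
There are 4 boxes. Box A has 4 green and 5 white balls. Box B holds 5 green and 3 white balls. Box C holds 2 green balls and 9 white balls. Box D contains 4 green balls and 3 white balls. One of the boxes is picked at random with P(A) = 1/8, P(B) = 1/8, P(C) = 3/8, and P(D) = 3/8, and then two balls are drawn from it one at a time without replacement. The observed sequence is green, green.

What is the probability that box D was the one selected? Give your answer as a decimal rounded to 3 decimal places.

0.597

Compute the likelihood of the observed sequence for each case: P(data | box A) = (4/9)(3/8) = 0.16667; P(data | box B) = (5/8)(4/7) = 0.35714; P(data | box C) = (2/11)(1/10) = 0.018182; P(data | box D) = (4/7)(3/6) = 0.28571.
Weighting by the prior gives 1/8 · 0.16667 = 0.020833, 1/8 · 0.35714 = 0.044643, 3/8 · 0.018182 = 0.0068182, 3/8 · 0.28571 = 0.10714; with total 0.17944.
So P(box D | data) = (0.10714) / (0.17944) = 0.5971.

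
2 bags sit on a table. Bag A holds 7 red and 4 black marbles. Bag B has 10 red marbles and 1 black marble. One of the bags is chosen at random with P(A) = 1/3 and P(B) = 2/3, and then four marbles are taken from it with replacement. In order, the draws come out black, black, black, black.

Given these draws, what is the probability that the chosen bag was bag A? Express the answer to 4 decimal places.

Under each hypothesis, the probability of the observed sequence is: P(data | bag A) = (4/11)(4/11)(4/11)(4/11) = 0.017485; P(data | bag B) = (1/11)(1/11)(1/11)(1/11) = 6.8301e-05.
Weighting by the prior gives 1/3 · 0.017485 = 0.0058284, 2/3 · 6.8301e-05 = 4.5534e-05; these sum to 0.0058739.
By Bayes' rule, P(bag A | data) = (0.0058284) / (0.0058739) = 0.99225.

0.9922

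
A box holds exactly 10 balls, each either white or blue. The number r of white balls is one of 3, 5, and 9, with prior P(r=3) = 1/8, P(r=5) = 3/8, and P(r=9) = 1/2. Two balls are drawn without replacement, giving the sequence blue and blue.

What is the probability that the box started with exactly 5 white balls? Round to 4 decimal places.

0.5882

The likelihood of the observed sequence under each hypothesis: P(data | r = 3) = (7/10)(6/9) = 7/15; P(data | r = 5) = (5/10)(4/9) = 2/9; P(data | r = 9) = (1/10)(0/9) = 0.
Multiplying each by its prior: 1/8 · 7/15 = 7/120, 3/8 · 2/9 = 1/12, 1/2 · 0 = 0; with total 17/120.
By Bayes' rule, P(r = 5 | data) = (1/12) / (17/120) = 10/17.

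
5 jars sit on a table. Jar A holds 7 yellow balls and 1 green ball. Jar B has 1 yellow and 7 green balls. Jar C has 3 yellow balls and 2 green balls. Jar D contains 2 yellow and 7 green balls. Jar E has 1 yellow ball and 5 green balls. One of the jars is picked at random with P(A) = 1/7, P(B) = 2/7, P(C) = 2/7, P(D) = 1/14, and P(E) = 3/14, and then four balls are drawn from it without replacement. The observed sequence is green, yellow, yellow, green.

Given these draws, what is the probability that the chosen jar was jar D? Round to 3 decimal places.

For each hypothesis, P(data | H) works out to: P(data | jar A) = (1/8)(7/7)(6/6)(0/5) = 0; P(data | jar B) = (7/8)(1/7)(0/6) = 0; P(data | jar C) = (2/5)(3/4)(2/3)(1/2) = 1/10; P(data | jar D) = (7/9)(2/8)(1/7)(6/6) = 1/36; P(data | jar E) = (5/6)(1/5)(0/4) = 0.
Weighting by the prior gives 1/7 · 0 = 0, 2/7 · 0 = 0, 2/7 · 1/10 = 1/35, 1/14 · 1/36 = 1/504, 3/14 · 0 = 0; with total 11/360.
So P(jar D | data) = (1/504) / (11/360) = 5/77.

0.065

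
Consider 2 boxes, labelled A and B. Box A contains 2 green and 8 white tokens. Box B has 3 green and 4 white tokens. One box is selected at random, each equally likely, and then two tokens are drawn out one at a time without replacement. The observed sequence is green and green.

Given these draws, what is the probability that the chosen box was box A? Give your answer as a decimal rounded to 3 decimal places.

0.135

Under each hypothesis, the probability of the observed sequence is: P(data | box A) = (2/10)(1/9) = 1/45; P(data | box B) = (3/7)(2/6) = 1/7.
Multiplying each by its prior: 1/2 · 1/45 = 1/90, 1/2 · 1/7 = 1/14; with total 26/315.
So P(box A | data) = (1/90) / (26/315) = 7/52.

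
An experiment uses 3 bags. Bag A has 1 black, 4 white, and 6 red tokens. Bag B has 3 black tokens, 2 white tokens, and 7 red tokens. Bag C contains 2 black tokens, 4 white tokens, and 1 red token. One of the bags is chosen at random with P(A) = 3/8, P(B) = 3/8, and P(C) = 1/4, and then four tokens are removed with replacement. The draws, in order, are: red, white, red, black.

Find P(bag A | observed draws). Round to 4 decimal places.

0.3749

Compute the likelihood of the observed sequence for each case: P(data | bag A) = (6/11)(4/11)(6/11)(1/11) = 0.0098354; P(data | bag B) = (7/12)(2/12)(7/12)(3/12) = 0.014178; P(data | bag C) = (1/7)(4/7)(1/7)(2/7) = 0.0033319.
The prior-weighted likelihoods are 3/8 · 0.0098354 = 0.0036883, 3/8 · 0.014178 = 0.0053168, 1/4 · 0.0033319 = 0.00083299; these sum to 0.0098381.
Hence P(bag A | data) = (0.0036883) / (0.0098381) = 0.3749.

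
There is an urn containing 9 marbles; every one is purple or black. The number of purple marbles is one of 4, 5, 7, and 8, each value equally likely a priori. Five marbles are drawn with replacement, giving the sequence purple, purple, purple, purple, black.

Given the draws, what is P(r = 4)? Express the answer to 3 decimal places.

0.101

Compute the likelihood of the observed sequence for each case: P(data | r = 4) = (4/9)(4/9)(4/9)(4/9)(5/9) = 0.021677; P(data | r = 5) = (5/9)(5/9)(5/9)(5/9)(4/9) = 0.042338; P(data | r = 7) = (7/9)(7/9)(7/9)(7/9)(2/9) = 0.081322; P(data | r = 8) = (8/9)(8/9)(8/9)(8/9)(1/9) = 0.069366.
Weighting by the prior gives 1/4 · 0.021677 = 0.0054192, 1/4 · 0.042338 = 0.010584, 1/4 · 0.081322 = 0.020331, 1/4 · 0.069366 = 0.017342; these sum to 0.053676.
By Bayes' rule, P(r = 4 | data) = (0.0054192) / (0.053676) = 0.10096.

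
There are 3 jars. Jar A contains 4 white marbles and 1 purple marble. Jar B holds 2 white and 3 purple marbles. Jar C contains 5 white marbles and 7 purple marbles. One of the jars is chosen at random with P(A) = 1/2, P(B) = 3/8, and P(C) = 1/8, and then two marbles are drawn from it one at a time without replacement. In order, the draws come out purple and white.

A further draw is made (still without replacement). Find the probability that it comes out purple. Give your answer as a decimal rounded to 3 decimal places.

0.386

Compute the likelihood of the observed sequence for each case: P(data | jar A) = (1/5)(4/4) = 0.2; P(data | jar B) = (3/5)(2/4) = 0.3; P(data | jar C) = (7/12)(5/11) = 0.26515.
Multiplying each by its prior: 1/2 · 0.2 = 0.1, 3/8 · 0.3 = 0.1125, 1/8 · 0.26515 = 0.033144; summing to 0.24564.
The posterior is then P(jar A | data) = 0.40709, P(jar B | data) = 0.45798, P(jar C | data) = 0.13493.
So P(purple next | data) = Σ P(purple next | H) P(H | data) = (0)(0.40709) + (2/3)(0.45798) + (3/5)(0.13493) = 0.38628.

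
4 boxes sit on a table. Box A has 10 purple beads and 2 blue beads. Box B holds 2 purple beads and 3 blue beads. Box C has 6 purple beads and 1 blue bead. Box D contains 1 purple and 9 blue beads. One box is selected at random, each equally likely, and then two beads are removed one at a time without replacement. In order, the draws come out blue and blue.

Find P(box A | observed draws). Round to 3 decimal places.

For each hypothesis, P(data | H) works out to: P(data | box A) = (2/12)(1/11) = 1/66; P(data | box B) = (3/5)(2/4) = 3/10; P(data | box C) = (1/7)(0/6) = 0; P(data | box D) = (9/10)(8/9) = 4/5.
Weighting by the prior gives 1/4 · 1/66 = 1/264, 1/4 · 3/10 = 3/40, 1/4 · 0 = 0, 1/4 · 4/5 = 1/5; these sum to 46/165.
Hence P(box A | data) = (1/264) / (46/165) = 5/368.

0.014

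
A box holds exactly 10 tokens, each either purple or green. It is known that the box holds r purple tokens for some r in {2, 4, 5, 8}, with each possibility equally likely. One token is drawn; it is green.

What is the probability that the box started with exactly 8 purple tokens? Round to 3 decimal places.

Compute the likelihood of this draw for each case: P(data | r = 2) = (8/10) = 4/5; P(data | r = 4) = (6/10) = 3/5; P(data | r = 5) = (5/10) = 1/2; P(data | r = 8) = (2/10) = 1/5.
The prior-weighted likelihoods are 1/4 · 4/5 = 1/5, 1/4 · 3/5 = 3/20, 1/4 · 1/2 = 1/8, 1/4 · 1/5 = 1/20; with total 21/40.
Hence P(r = 8 | data) = (1/20) / (21/40) = 2/21.

0.095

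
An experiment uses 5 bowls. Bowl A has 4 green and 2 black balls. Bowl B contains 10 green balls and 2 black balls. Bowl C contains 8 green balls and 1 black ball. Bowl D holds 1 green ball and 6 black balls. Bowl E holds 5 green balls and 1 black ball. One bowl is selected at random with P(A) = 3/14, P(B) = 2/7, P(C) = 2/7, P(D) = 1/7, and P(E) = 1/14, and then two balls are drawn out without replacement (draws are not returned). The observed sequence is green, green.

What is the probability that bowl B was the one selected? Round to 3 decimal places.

Compute the likelihood of the observed sequence for each case: P(data | bowl A) = (4/6)(3/5) = 0.4; P(data | bowl B) = (10/12)(9/11) = 0.68182; P(data | bowl C) = (8/9)(7/8) = 0.77778; P(data | bowl D) = (1/7)(0/6) = 0; P(data | bowl E) = (5/6)(4/5) = 0.66667.
The prior-weighted likelihoods are 3/14 · 0.4 = 0.085714, 2/7 · 0.68182 = 0.19481, 2/7 · 0.77778 = 0.22222, 1/7 · 0 = 0, 1/14 · 0.66667 = 0.047619; with total 0.55036.
Hence P(bowl B | data) = (0.19481) / (0.55036) = 0.35396.

0.354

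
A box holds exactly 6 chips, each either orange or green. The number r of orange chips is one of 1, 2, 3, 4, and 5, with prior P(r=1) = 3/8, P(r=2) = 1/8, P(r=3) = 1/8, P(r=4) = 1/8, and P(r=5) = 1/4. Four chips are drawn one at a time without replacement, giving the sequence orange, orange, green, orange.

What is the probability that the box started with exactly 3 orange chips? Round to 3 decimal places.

0.097

For each hypothesis, P(data | H) works out to: P(data | r = 1) = (1/6)(0/5) = 0; P(data | r = 2) = (2/6)(1/5)(4/4)(0/3) = 0; P(data | r = 3) = (3/6)(2/5)(3/4)(1/3) = 1/20; P(data | r = 4) = (4/6)(3/5)(2/4)(2/3) = 2/15; P(data | r = 5) = (5/6)(4/5)(1/4)(3/3) = 1/6.
The prior-weighted likelihoods are 3/8 · 0 = 0, 1/8 · 0 = 0, 1/8 · 1/20 = 1/160, 1/8 · 2/15 = 1/60, 1/4 · 1/6 = 1/24; with total 31/480.
By Bayes' rule, P(r = 3 | data) = (1/160) / (31/480) = 3/31.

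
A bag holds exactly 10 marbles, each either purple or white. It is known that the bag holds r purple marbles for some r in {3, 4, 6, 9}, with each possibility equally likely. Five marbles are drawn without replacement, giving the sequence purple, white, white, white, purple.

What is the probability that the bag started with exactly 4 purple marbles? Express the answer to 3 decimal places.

Compute the likelihood of the observed sequence for each case: P(data | r = 3) = (3/10)(7/9)(6/8)(5/7)(2/6) = 1/24; P(data | r = 4) = (4/10)(6/9)(5/8)(4/7)(3/6) = 1/21; P(data | r = 6) = (6/10)(4/9)(3/8)(2/7)(5/6) = 1/42; P(data | r = 9) = (9/10)(1/9)(0/8) = 0.
Weighting by the prior gives 1/4 · 1/24 = 1/96, 1/4 · 1/21 = 1/84, 1/4 · 1/42 = 1/168, 1/4 · 0 = 0; summing to 19/672.
So P(r = 4 | data) = (1/84) / (19/672) = 8/19.

0.421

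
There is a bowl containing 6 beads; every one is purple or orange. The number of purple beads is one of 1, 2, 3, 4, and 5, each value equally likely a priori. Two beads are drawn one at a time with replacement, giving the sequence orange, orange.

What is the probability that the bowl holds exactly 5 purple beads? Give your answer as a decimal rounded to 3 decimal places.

0.018

Under each hypothesis, the probability of the observed sequence is: P(data | r = 1) = (5/6)(5/6) = 25/36; P(data | r = 2) = (4/6)(4/6) = 4/9; P(data | r = 3) = (3/6)(3/6) = 1/4; P(data | r = 4) = (2/6)(2/6) = 1/9; P(data | r = 5) = (1/6)(1/6) = 1/36.
Multiplying each by its prior: 1/5 · 25/36 = 5/36, 1/5 · 4/9 = 4/45, 1/5 · 1/4 = 1/20, 1/5 · 1/9 = 1/45, 1/5 · 1/36 = 1/180; with total 11/36.
So P(r = 5 | data) = (1/180) / (11/36) = 1/55.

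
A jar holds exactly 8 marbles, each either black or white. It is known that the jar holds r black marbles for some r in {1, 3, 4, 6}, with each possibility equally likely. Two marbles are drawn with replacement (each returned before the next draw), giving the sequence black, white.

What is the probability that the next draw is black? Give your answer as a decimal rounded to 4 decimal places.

For each hypothesis, P(data | H) works out to: P(data | r = 1) = (1/8)(7/8) = 7/64; P(data | r = 3) = (3/8)(5/8) = 15/64; P(data | r = 4) = (4/8)(4/8) = 1/4; P(data | r = 6) = (6/8)(2/8) = 3/16.
Weighting by the prior gives 1/4 · 7/64 = 7/256, 1/4 · 15/64 = 15/256, 1/4 · 1/4 = 1/16, 1/4 · 3/16 = 3/64; with total 25/128.
Dividing through by the total gives posterior P(r = 1 | data) = 7/50, P(r = 3 | data) = 3/10, P(r = 4 | data) = 8/25, P(r = 6 | data) = 6/25.
The predictive probability is P(black next | data) = (1/8)(7/50) + (3/8)(3/10) + (1/2)(8/25) + (3/4)(6/25) = 47/100.

0.4700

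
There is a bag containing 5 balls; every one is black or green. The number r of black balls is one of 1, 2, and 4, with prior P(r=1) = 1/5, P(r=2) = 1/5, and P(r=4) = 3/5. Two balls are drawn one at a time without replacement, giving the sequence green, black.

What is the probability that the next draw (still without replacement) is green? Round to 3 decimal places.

For each hypothesis, P(data | H) works out to: P(data | r = 1) = (4/5)(1/4) = 1/5; P(data | r = 2) = (3/5)(2/4) = 3/10; P(data | r = 4) = (1/5)(4/4) = 1/5.
Multiplying each by its prior: 1/5 · 1/5 = 1/25, 1/5 · 3/10 = 3/50, 3/5 · 1/5 = 3/25; summing to 11/50.
Dividing through by the total gives posterior P(r = 1 | data) = 2/11, P(r = 2 | data) = 3/11, P(r = 4 | data) = 6/11.
The predictive probability is P(green next | data) = (1)(2/11) + (2/3)(3/11) + (0)(6/11) = 4/11.

0.364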